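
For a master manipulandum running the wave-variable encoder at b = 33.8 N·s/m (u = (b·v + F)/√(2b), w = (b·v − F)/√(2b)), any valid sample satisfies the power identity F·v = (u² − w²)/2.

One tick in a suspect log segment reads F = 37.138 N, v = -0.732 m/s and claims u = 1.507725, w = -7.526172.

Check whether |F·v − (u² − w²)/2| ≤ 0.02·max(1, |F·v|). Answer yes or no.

F·v = 37.138×(-0.732) = -27.185016 W.
(u² − w²)/2 = (2.273235 − 56.643265)/2 = -27.185015 W.
|Δ| = 0.000001;  2% of max(1, |F·v|) = 0.543700.

yes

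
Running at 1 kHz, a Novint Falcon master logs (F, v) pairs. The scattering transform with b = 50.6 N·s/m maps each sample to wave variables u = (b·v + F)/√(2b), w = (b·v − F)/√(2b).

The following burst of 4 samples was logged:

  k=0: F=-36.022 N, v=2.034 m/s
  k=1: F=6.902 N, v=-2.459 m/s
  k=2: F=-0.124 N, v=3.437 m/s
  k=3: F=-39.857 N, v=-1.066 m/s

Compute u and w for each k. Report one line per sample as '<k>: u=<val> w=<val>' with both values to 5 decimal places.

0: u=6.65006 w=13.81162
1: u=-11.68245 w=-13.05465
2: u=17.27548 w=17.30013
3: u=-9.32388 w=-1.39989

k=0: b·v=50.6×2.034=102.92040; √(2b)=10.05982; u=(102.92040+(-36.022))/10.05982=6.65006, w=(102.92040−(-36.022))/10.05982=13.81162
k=1: b·v=50.6×(-2.459)=-124.42540; √(2b)=10.05982; u=(-124.42540+6.902)/10.05982=-11.68245, w=(-124.42540−6.902)/10.05982=-13.05465
k=2: b·v=50.6×3.437=173.91220; √(2b)=10.05982; u=(173.91220+(-0.124))/10.05982=17.27548, w=(173.91220−(-0.124))/10.05982=17.30013
k=3: b·v=50.6×(-1.066)=-53.93960; √(2b)=10.05982; u=(-53.93960+(-39.857))/10.05982=-9.32388, w=(-53.93960−(-39.857))/10.05982=-1.39989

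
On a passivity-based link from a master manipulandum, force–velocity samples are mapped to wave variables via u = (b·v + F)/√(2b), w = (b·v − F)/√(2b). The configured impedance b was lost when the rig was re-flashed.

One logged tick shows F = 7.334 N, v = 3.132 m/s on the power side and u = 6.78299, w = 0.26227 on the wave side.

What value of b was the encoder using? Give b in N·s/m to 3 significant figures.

b = 2.53 N·s/m

u + w = 7.04526;  u + w = √(2b)·v, so √(2b) = 7.04526/3.132 = 2.24944.
b = (√(2b))²/2 = 5.06000/2 = 2.53000.
(Check via u − w = 2F/√(2b): u − w = 6.52072, 2F/√(2b) = 6.52072.)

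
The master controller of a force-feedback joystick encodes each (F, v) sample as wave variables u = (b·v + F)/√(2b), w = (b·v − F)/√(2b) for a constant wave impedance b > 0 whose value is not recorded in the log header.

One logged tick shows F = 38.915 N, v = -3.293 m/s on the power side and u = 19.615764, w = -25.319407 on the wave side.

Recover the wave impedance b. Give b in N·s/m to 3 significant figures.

u + w = -5.703643;  u + w = √(2b)·v, so √(2b) = -5.703643/(-3.293) = 1.732051.
b = (√(2b))²/2 = 3.000000/2 = 1.500000.
(Check via u − w = 2F/√(2b): u − w = 44.935171, 2F/√(2b) = 44.935174.)

b = 1.5 N·s/m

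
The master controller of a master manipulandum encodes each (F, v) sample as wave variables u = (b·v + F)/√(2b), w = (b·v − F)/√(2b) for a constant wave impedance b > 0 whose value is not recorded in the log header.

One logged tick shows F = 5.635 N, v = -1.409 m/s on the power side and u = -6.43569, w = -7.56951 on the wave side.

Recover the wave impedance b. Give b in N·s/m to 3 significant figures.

b = 49.4 N·s/m

u + w = -14.0052;  u + w = √(2b)·v, so √(2b) = -14.0052/(-1.409) = 9.9398.
b = (√(2b))²/2 = 98.7999/2 = 49.4000.
(Check via u − w = 2F/√(2b): u − w = 1.1338, 2F/√(2b) = 1.1338.)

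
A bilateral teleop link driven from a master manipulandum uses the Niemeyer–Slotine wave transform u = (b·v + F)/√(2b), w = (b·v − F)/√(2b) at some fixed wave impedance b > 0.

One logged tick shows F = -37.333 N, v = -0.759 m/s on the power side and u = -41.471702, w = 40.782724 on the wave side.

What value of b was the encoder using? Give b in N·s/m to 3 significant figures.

b = 0.412 N·s/m

u + w = -0.688978;  u + w = √(2b)·v, so √(2b) = -0.688978/(-0.759) = 0.907744.
b = (√(2b))²/2 = 0.824000/2 = 0.412000.
(Check via u − w = 2F/√(2b): u − w = -82.254426, 2F/√(2b) = -82.254432.)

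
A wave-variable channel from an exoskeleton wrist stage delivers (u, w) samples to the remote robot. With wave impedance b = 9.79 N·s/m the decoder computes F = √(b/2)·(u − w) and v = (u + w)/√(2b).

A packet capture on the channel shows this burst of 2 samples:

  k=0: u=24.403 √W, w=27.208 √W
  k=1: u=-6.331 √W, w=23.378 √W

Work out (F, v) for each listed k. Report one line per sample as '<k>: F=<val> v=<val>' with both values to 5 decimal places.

0: F=-6.20596 v=11.66369
1: F=-65.73011 v=3.85249

k=0: u−w=-2.80500, u+w=51.61100; √(b/2)=2.21246, √(2b)=4.42493; F=2.21246×(-2.805)=-6.20596, v=51.61100/4.42493=11.66369
k=1: u−w=-29.70900, u+w=17.04700; √(b/2)=2.21246, √(2b)=4.42493; F=2.21246×(-29.709)=-65.73011, v=17.04700/4.42493=3.85249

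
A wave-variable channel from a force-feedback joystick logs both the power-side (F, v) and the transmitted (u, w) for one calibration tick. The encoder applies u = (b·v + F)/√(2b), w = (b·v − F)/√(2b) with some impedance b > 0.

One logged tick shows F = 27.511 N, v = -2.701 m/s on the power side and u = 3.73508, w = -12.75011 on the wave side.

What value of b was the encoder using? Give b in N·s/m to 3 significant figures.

u + w = -9.0150;  u + w = √(2b)·v, so √(2b) = -9.0150/(-2.701) = 3.3377.
b = (√(2b))²/2 = 11.1400/2 = 5.5700.
(Check via u − w = 2F/√(2b): u − w = 16.4852, 2F/√(2b) = 16.4852.)

b = 5.57 N·s/m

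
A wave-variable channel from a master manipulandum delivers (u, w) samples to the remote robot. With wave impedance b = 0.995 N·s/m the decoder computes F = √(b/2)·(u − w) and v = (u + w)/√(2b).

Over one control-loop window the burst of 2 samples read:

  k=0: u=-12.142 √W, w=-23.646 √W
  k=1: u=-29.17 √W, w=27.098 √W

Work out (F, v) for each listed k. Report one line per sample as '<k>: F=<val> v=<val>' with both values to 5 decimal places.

0: F=8.11419 v=-25.36944
1: F=-39.68789 v=-1.46880

k=0: u−w=11.50400, u+w=-35.78800; √(b/2)=0.70534, √(2b)=1.41067; F=0.70534×11.504=8.11419, v=-35.78800/1.41067=-25.36944
k=1: u−w=-56.26800, u+w=-2.07200; √(b/2)=0.70534, √(2b)=1.41067; F=0.70534×(-56.268)=-39.68789, v=-2.07200/1.41067=-1.46880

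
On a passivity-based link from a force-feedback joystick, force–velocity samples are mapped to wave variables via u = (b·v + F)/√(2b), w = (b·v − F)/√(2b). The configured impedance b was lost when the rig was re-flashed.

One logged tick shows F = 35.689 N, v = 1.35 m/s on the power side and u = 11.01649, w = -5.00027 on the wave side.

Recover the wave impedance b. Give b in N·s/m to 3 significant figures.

u + w = 6.01622;  u + w = √(2b)·v, so √(2b) = 6.01622/1.35 = 4.45646.
b = (√(2b))²/2 = 19.86003/2 = 9.93001.
(Check via u − w = 2F/√(2b): u − w = 16.01676, 2F/√(2b) = 16.01675.)

b = 9.93 N·s/m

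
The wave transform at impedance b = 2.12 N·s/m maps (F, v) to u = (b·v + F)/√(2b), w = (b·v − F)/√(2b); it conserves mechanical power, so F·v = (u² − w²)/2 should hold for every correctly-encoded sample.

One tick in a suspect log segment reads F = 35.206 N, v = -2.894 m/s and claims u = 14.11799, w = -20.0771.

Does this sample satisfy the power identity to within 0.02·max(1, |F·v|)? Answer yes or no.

F·v = 35.206×(-2.894) = -101.8862 W.
(u² − w²)/2 = (199.3176 − 403.0899)/2 = -101.8862 W.
|Δ| = 0.0000;  2% of max(1, |F·v|) = 2.0377.

yes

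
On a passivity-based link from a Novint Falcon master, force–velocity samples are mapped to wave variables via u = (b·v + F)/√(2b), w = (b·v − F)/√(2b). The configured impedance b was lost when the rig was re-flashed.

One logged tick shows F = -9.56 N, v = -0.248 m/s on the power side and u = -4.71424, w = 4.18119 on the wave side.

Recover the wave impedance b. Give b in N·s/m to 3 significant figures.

u + w = -0.5331;  u + w = √(2b)·v, so √(2b) = -0.5331/(-0.248) = 2.1494.
b = (√(2b))²/2 = 4.6199/2 = 2.3099.
(Check via u − w = 2F/√(2b): u − w = -8.8954, 2F/√(2b) = -8.8955.)

b = 2.31 N·s/m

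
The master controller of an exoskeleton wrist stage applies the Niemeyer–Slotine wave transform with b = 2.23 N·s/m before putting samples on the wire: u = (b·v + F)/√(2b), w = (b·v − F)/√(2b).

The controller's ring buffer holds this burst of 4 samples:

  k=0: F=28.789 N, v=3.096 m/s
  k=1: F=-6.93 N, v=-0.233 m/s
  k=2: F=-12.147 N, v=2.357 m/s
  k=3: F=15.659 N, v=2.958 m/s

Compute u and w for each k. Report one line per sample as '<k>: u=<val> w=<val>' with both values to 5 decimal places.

0: u=16.90116 w=-10.36281
1: u=-3.52748 w=3.03542
2: u=-3.26293 w=8.24061
3: u=10.53821 w=-4.29129

k=0: b·v=2.23×3.096=6.90408; √(2b)=2.11187; u=(6.90408+28.789)/2.11187=16.90116, w=(6.90408−28.789)/2.11187=-10.36281
k=1: b·v=2.23×(-0.233)=-0.51959; √(2b)=2.11187; u=(-0.51959+(-6.93))/2.11187=-3.52748, w=(-0.51959−(-6.93))/2.11187=3.03542
k=2: b·v=2.23×2.357=5.25611; √(2b)=2.11187; u=(5.25611+(-12.147))/2.11187=-3.26293, w=(5.25611−(-12.147))/2.11187=8.24061
k=3: b·v=2.23×2.958=6.59634; √(2b)=2.11187; u=(6.59634+15.659)/2.11187=10.53821, w=(6.59634−15.659)/2.11187=-4.29129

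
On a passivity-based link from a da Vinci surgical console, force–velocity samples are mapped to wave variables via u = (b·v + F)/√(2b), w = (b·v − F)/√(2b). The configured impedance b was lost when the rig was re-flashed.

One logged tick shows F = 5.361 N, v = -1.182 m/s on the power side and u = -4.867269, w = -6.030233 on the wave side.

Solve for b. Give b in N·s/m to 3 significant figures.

u + w = -10.897502;  u + w = √(2b)·v, so √(2b) = -10.897502/(-1.182) = 9.219545.
b = (√(2b))²/2 = 85.000007/2 = 42.500004.
(Check via u − w = 2F/√(2b): u − w = 1.162964, 2F/√(2b) = 1.162964.)

b = 42.5 N·s/m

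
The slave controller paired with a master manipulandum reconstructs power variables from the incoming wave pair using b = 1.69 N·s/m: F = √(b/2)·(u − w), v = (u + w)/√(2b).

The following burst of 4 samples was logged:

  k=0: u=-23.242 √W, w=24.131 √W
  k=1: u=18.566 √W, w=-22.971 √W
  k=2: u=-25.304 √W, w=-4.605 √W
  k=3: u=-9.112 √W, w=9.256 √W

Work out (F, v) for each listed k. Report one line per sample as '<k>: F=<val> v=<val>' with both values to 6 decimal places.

0: F=-43.547100 v=0.483552
1: F=38.182423 v=-2.396004
2: F=-19.027324 v=-16.268351
3: F=-16.884579 v=0.078326

k=0: u−w=-47.373000, u+w=0.889000; √(b/2)=0.919239, √(2b)=1.838478; F=0.919239×(-47.373)=-43.547100, v=0.889000/1.838478=0.483552
k=1: u−w=41.537000, u+w=-4.405000; √(b/2)=0.919239, √(2b)=1.838478; F=0.919239×41.537=38.182423, v=-4.405000/1.838478=-2.396004
k=2: u−w=-20.699000, u+w=-29.909000; √(b/2)=0.919239, √(2b)=1.838478; F=0.919239×(-20.699)=-19.027324, v=-29.909000/1.838478=-16.268351
k=3: u−w=-18.368000, u+w=0.144000; √(b/2)=0.919239, √(2b)=1.838478; F=0.919239×(-18.368)=-16.884579, v=0.144000/1.838478=0.078326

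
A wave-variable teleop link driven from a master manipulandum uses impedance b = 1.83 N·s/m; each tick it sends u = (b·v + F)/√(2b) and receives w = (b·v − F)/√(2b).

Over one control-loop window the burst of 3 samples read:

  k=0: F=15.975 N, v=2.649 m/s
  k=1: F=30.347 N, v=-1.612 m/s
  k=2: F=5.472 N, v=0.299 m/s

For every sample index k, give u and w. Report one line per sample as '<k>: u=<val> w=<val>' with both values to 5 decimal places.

k=0: b·v=1.83×2.649=4.84767; √(2b)=1.91311; u=(4.84767+15.975)/1.91311=10.88418, w=(4.84767−15.975)/1.91311=-5.81635
k=1: b·v=1.83×(-1.612)=-2.94996; √(2b)=1.91311; u=(-2.94996+30.347)/1.91311=14.32066, w=(-2.94996−30.347)/1.91311=-17.40460
k=2: b·v=1.83×0.299=0.54717; √(2b)=1.91311; u=(0.54717+5.472)/1.91311=3.14627, w=(0.54717−5.472)/1.91311=-2.57425

0: u=10.88418 w=-5.81635
1: u=14.32066 w=-17.40460
2: u=3.14627 w=-2.57425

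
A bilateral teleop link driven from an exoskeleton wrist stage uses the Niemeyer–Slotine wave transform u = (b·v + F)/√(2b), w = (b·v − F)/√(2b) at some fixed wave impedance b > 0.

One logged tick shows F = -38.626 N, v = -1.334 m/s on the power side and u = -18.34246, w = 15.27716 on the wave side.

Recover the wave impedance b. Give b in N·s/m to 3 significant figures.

u + w = -3.0653;  u + w = √(2b)·v, so √(2b) = -3.0653/(-1.334) = 2.2978.
b = (√(2b))²/2 = 5.2800/2 = 2.6400.
(Check via u − w = 2F/√(2b): u − w = -33.6196, 2F/√(2b) = -33.6196.)

b = 2.64 N·s/m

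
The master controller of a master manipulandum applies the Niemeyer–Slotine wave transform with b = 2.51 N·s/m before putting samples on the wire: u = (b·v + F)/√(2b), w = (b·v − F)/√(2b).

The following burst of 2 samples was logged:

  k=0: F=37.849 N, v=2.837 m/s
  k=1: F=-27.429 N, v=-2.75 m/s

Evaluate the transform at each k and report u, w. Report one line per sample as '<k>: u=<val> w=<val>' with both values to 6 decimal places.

0: u=20.071035 w=-13.714636
1: u=-15.322898 w=9.161425

k=0: b·v=2.51×2.837=7.120870; √(2b)=2.240536; u=(7.120870+37.849)/2.240536=20.071035, w=(7.120870−37.849)/2.240536=-13.714636
k=1: b·v=2.51×(-2.75)=-6.902500; √(2b)=2.240536; u=(-6.902500+(-27.429))/2.240536=-15.322898, w=(-6.902500−(-27.429))/2.240536=9.161425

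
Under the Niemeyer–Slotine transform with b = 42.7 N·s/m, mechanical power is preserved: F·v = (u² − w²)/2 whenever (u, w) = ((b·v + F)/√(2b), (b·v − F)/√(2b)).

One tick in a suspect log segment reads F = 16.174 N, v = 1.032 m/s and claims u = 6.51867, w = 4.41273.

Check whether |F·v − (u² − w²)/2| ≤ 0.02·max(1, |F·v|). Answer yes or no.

no

F·v = 16.174×1.032 = 16.6916 W.
(u² − w²)/2 = (42.4931 − 19.4722)/2 = 11.5104 W.
|Δ| = 5.1811;  2% of max(1, |F·v|) = 0.3338.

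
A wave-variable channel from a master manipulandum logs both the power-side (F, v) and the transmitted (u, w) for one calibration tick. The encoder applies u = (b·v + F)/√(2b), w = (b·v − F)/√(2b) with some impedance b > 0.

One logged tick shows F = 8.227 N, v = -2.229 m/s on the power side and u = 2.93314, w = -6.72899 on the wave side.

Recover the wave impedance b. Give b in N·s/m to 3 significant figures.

u + w = -3.79585;  u + w = √(2b)·v, so √(2b) = -3.79585/(-2.229) = 1.70294.
b = (√(2b))²/2 = 2.90000/2 = 1.45000.
(Check via u − w = 2F/√(2b): u − w = 9.66213, 2F/√(2b) = 9.66212.)

b = 1.45 N·s/m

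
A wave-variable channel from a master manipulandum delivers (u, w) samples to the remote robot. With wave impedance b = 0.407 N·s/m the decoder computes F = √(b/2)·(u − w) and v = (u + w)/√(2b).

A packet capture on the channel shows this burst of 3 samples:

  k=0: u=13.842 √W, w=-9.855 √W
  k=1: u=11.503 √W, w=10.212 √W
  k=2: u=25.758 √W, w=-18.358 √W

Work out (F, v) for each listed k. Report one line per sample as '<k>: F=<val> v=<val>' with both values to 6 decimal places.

0: F=10.689948 v=4.419102
1: F=0.582383 v=24.068423
2: F=19.901157 v=8.201995

k=0: u−w=23.697000, u+w=3.987000; √(b/2)=0.451110, √(2b)=0.902219; F=0.451110×23.697=10.689948, v=3.987000/0.902219=4.419102
k=1: u−w=1.291000, u+w=21.715000; √(b/2)=0.451110, √(2b)=0.902219; F=0.451110×1.291=0.582383, v=21.715000/0.902219=24.068423
k=2: u−w=44.116000, u+w=7.400000; √(b/2)=0.451110, √(2b)=0.902219; F=0.451110×44.116=19.901157, v=7.400000/0.902219=8.201995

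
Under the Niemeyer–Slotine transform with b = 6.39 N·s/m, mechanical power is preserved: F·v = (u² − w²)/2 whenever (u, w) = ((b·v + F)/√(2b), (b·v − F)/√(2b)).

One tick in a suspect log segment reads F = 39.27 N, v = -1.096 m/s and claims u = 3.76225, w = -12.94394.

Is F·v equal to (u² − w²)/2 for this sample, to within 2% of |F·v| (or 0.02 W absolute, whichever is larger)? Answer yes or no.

F·v = 39.27×(-1.096) = -43.0399 W.
(u² − w²)/2 = (14.1545 − 167.5456)/2 = -76.6955 W.
|Δ| = 33.6556;  2% of max(1, |F·v|) = 0.8608.

no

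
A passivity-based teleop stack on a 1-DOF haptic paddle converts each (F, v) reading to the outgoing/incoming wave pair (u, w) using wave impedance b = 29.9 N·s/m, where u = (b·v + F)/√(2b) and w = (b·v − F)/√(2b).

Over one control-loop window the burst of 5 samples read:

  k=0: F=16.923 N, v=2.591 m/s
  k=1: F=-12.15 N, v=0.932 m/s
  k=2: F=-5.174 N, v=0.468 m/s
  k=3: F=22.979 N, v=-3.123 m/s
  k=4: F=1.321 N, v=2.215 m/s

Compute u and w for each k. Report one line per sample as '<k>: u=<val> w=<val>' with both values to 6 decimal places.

k=0: b·v=29.9×2.591=77.470900; √(2b)=7.733046; u=(77.470900+16.923)/7.733046=12.206561, w=(77.470900−16.923)/7.733046=7.829761
k=1: b·v=29.9×0.932=27.866800; √(2b)=7.733046; u=(27.866800+(-12.15))/7.733046=2.032420, w=(27.866800−(-12.15))/7.733046=5.174778
k=2: b·v=29.9×0.468=13.993200; √(2b)=7.733046; u=(13.993200+(-5.174))/7.733046=1.140456, w=(13.993200−(-5.174))/7.733046=2.478609
k=3: b·v=29.9×(-3.123)=-93.377700; √(2b)=7.733046; u=(-93.377700+22.979)/7.733046=-9.103618, w=(-93.377700−22.979)/7.733046=-15.046684
k=4: b·v=29.9×2.215=66.228500; √(2b)=7.733046; u=(66.228500+1.321)/7.733046=8.735174, w=(66.228500−1.321)/7.733046=8.393523

0: u=12.206561 w=7.829761
1: u=2.032420 w=5.174778
2: u=1.140456 w=2.478609
3: u=-9.103618 w=-15.046684
4: u=8.735174 w=8.393523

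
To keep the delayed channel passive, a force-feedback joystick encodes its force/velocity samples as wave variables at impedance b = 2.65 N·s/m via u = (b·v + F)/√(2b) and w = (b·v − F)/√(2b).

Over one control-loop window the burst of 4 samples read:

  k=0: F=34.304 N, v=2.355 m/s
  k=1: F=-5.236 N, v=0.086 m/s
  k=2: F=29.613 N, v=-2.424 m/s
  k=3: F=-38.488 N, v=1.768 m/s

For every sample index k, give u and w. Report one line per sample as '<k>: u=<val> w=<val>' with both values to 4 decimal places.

0: u=17.6115 w=-12.1899
1: u=-2.1754 w=2.3734
2: u=10.0728 w=-15.6533
3: u=-14.6830 w=18.7532

k=0: b·v=2.65×2.355=6.2407; √(2b)=2.3022; u=(6.2407+34.304)/2.3022=17.6115, w=(6.2407−34.304)/2.3022=-12.1899
k=1: b·v=2.65×0.086=0.2279; √(2b)=2.3022; u=(0.2279+(-5.236))/2.3022=-2.1754, w=(0.2279−(-5.236))/2.3022=2.3734
k=2: b·v=2.65×(-2.424)=-6.4236; √(2b)=2.3022; u=(-6.4236+29.613)/2.3022=10.0728, w=(-6.4236−29.613)/2.3022=-15.6533
k=3: b·v=2.65×1.768=4.6852; √(2b)=2.3022; u=(4.6852+(-38.488))/2.3022=-14.6830, w=(4.6852−(-38.488))/2.3022=18.7532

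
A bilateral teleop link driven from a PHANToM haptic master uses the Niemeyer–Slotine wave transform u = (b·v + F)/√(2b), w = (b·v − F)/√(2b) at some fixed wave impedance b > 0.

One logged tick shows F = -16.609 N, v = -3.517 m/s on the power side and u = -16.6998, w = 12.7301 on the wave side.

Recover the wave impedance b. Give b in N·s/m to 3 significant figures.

b = 0.637 N·s/m

u + w = -3.96970;  u + w = √(2b)·v, so √(2b) = -3.96970/(-3.517) = 1.12872.
b = (√(2b))²/2 = 1.27400/2 = 0.63700.
(Check via u − w = 2F/√(2b): u − w = -29.42990, 2F/√(2b) = -29.42986.)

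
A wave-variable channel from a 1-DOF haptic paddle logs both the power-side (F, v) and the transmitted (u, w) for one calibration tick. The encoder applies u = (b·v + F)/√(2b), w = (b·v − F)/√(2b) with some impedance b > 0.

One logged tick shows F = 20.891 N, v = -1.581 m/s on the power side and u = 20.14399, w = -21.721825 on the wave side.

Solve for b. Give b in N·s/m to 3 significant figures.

u + w = -1.577835;  u + w = √(2b)·v, so √(2b) = -1.577835/(-1.581) = 0.997998.
b = (√(2b))²/2 = 0.996000/2 = 0.498000.
(Check via u − w = 2F/√(2b): u − w = 41.865815, 2F/√(2b) = 41.865811.)

b = 0.498 N·s/m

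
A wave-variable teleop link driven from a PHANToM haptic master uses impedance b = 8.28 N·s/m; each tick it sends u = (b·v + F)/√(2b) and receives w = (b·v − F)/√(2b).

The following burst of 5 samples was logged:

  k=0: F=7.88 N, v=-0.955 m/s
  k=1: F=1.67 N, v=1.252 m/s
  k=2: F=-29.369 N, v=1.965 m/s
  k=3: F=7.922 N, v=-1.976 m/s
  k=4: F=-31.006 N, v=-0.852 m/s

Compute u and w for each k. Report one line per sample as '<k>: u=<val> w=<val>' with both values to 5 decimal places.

0: u=-0.00673 w=-3.87954
1: u=2.95782 w=2.13706
2: u=-3.21885 w=11.21522
3: u=-2.07384 w=-5.96729
4: u=-9.35287 w=5.88575

k=0: b·v=8.28×(-0.955)=-7.90740; √(2b)=4.06940; u=(-7.90740+7.88)/4.06940=-0.00673, w=(-7.90740−7.88)/4.06940=-3.87954
k=1: b·v=8.28×1.252=10.36656; √(2b)=4.06940; u=(10.36656+1.67)/4.06940=2.95782, w=(10.36656−1.67)/4.06940=2.13706
k=2: b·v=8.28×1.965=16.27020; √(2b)=4.06940; u=(16.27020+(-29.369))/4.06940=-3.21885, w=(16.27020−(-29.369))/4.06940=11.21522
k=3: b·v=8.28×(-1.976)=-16.36128; √(2b)=4.06940; u=(-16.36128+7.922)/4.06940=-2.07384, w=(-16.36128−7.922)/4.06940=-5.96729
k=4: b·v=8.28×(-0.852)=-7.05456; √(2b)=4.06940; u=(-7.05456+(-31.006))/4.06940=-9.35287, w=(-7.05456−(-31.006))/4.06940=5.88575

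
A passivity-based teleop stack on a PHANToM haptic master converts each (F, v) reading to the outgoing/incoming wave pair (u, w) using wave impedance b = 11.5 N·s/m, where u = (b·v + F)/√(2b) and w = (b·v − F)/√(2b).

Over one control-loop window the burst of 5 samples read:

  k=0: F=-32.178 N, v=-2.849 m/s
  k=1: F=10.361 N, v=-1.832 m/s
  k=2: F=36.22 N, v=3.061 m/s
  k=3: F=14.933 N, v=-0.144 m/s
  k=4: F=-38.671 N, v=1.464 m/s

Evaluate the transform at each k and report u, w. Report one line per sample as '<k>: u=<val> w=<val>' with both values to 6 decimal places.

0: u=-13.541239 w=-0.122085
1: u=-2.232564 w=-6.553400
2: u=14.892412 w=-0.212372
3: u=2.768446 w=-3.459046
4: u=-4.552912 w=11.574010

k=0: b·v=11.5×(-2.849)=-32.763500; √(2b)=4.795832; u=(-32.763500+(-32.178))/4.795832=-13.541239, w=(-32.763500−(-32.178))/4.795832=-0.122085
k=1: b·v=11.5×(-1.832)=-21.068000; √(2b)=4.795832; u=(-21.068000+10.361)/4.795832=-2.232564, w=(-21.068000−10.361)/4.795832=-6.553400
k=2: b·v=11.5×3.061=35.201500; √(2b)=4.795832; u=(35.201500+36.22)/4.795832=14.892412, w=(35.201500−36.22)/4.795832=-0.212372
k=3: b·v=11.5×(-0.144)=-1.656000; √(2b)=4.795832; u=(-1.656000+14.933)/4.795832=2.768446, w=(-1.656000−14.933)/4.795832=-3.459046
k=4: b·v=11.5×1.464=16.836000; √(2b)=4.795832; u=(16.836000+(-38.671))/4.795832=-4.552912, w=(16.836000−(-38.671))/4.795832=11.574010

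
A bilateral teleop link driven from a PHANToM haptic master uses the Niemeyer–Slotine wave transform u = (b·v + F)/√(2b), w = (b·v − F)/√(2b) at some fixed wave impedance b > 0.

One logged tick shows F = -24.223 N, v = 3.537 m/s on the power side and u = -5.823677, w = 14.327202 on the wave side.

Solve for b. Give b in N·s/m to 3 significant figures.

b = 2.89 N·s/m

u + w = 8.503525;  u + w = √(2b)·v, so √(2b) = 8.503525/3.537 = 2.404163.
b = (√(2b))²/2 = 5.780000/2 = 2.890000.
(Check via u − w = 2F/√(2b): u − w = -20.150879, 2F/√(2b) = -20.150879.)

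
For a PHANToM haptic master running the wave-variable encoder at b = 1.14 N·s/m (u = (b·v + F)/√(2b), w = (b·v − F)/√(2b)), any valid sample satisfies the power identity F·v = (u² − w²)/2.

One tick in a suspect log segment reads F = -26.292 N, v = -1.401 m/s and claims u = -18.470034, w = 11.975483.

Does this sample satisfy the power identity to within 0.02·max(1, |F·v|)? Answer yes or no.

F·v = (-26.292)×(-1.401) = 36.835092 W.
(u² − w²)/2 = (341.142156 − 143.412193)/2 = 98.864981 W.
|Δ| = 62.029889;  2% of max(1, |F·v|) = 0.736702.

no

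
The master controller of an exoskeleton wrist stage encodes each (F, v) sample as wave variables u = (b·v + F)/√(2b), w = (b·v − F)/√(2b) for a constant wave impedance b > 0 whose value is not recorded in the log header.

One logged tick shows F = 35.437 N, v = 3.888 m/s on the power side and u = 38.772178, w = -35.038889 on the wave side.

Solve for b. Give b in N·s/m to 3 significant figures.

u + w = 3.733289;  u + w = √(2b)·v, so √(2b) = 3.733289/3.888 = 0.960208.
b = (√(2b))²/2 = 0.922000/2 = 0.461000.
(Check via u − w = 2F/√(2b): u − w = 73.811067, 2F/√(2b) = 73.811085.)

b = 0.461 N·s/m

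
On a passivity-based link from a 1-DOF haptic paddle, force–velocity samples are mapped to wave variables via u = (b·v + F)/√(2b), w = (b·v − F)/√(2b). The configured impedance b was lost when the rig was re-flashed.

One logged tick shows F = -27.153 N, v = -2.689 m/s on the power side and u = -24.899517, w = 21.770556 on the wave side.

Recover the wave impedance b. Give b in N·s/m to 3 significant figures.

b = 0.677 N·s/m

u + w = -3.128961;  u + w = √(2b)·v, so √(2b) = -3.128961/(-2.689) = 1.163615.
b = (√(2b))²/2 = 1.354000/2 = 0.677000.
(Check via u − w = 2F/√(2b): u − w = -46.670073, 2F/√(2b) = -46.670072.)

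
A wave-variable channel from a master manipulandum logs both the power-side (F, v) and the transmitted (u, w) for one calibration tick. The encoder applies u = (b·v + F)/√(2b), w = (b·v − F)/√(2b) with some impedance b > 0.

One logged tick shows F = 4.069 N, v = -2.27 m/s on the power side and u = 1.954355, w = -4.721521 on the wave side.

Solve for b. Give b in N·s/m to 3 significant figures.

u + w = -2.767166;  u + w = √(2b)·v, so √(2b) = -2.767166/(-2.27) = 1.219016.
b = (√(2b))²/2 = 1.486000/2 = 0.743000.
(Check via u − w = 2F/√(2b): u − w = 6.675876, 2F/√(2b) = 6.675877.)

b = 0.743 N·s/m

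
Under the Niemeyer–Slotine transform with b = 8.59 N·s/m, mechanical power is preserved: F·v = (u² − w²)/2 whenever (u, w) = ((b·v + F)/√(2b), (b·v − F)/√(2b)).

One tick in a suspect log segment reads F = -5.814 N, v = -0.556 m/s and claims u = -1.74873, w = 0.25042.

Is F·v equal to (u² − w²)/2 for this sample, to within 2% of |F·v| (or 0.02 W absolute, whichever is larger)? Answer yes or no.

no

F·v = (-5.814)×(-0.556) = 3.23258 W.
(u² − w²)/2 = (3.05806 − 0.06271)/2 = 1.49767 W.
|Δ| = 1.73491;  2% of max(1, |F·v|) = 0.06465.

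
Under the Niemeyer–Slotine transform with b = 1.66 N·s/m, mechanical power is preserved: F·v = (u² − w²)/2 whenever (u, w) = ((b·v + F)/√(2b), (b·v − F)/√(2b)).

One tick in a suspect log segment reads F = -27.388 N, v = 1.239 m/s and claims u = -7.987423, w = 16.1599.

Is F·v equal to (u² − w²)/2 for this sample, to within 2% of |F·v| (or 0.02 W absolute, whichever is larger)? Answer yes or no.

no

F·v = (-27.388)×1.239 = -33.933732 W.
(u² − w²)/2 = (63.798926 − 261.142368)/2 = -98.671721 W.
|Δ| = 64.737989;  2% of max(1, |F·v|) = 0.678675.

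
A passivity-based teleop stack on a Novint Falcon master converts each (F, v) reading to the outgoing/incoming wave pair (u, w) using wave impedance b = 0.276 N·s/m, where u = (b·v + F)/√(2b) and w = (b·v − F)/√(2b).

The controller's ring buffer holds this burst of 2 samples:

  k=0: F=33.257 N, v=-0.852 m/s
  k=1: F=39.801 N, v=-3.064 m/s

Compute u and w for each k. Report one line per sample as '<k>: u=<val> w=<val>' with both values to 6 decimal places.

k=0: b·v=0.276×(-0.852)=-0.235152; √(2b)=0.742967; u=(-0.235152+33.257)/0.742967=44.445913, w=(-0.235152−33.257)/0.742967=-45.078921
k=1: b·v=0.276×(-3.064)=-0.845664; √(2b)=0.742967; u=(-0.845664+39.801)/0.742967=52.432120, w=(-0.845664−39.801)/0.742967=-54.708571

0: u=44.445913 w=-45.078921
1: u=52.432120 w=-54.708571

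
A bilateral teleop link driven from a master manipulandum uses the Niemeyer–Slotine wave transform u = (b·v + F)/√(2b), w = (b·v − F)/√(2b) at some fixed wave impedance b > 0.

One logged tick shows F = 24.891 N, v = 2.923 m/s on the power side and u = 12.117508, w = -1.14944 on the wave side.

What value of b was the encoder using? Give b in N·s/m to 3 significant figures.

b = 7.04 N·s/m

u + w = 10.968068;  u + w = √(2b)·v, so √(2b) = 10.968068/2.923 = 3.752333.
b = (√(2b))²/2 = 14.079999/2 = 7.040000.
(Check via u − w = 2F/√(2b): u − w = 13.266948, 2F/√(2b) = 13.266948.)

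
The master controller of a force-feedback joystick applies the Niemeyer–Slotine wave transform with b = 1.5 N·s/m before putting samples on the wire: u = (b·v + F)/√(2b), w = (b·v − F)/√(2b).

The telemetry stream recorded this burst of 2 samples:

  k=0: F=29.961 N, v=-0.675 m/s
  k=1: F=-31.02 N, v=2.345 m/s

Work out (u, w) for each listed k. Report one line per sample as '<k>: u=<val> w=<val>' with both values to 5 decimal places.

k=0: b·v=1.5×(-0.675)=-1.01250; √(2b)=1.73205; u=(-1.01250+29.961)/1.73205=16.71342, w=(-1.01250−29.961)/1.73205=-17.88256
k=1: b·v=1.5×2.345=3.51750; √(2b)=1.73205; u=(3.51750+(-31.02))/1.73205=-15.87858, w=(3.51750−(-31.02))/1.73205=19.94023

0: u=16.71342 w=-17.88256
1: u=-15.87858 w=19.94023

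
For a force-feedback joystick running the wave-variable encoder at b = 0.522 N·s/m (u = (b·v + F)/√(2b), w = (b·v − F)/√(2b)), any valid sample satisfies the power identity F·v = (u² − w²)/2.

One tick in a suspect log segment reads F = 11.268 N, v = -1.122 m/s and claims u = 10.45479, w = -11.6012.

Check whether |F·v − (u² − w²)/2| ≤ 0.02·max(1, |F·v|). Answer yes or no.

F·v = 11.268×(-1.122) = -12.64270 W.
(u² − w²)/2 = (109.30263 − 134.58784)/2 = -12.64260 W.
|Δ| = 0.00009;  2% of max(1, |F·v|) = 0.25285.

yes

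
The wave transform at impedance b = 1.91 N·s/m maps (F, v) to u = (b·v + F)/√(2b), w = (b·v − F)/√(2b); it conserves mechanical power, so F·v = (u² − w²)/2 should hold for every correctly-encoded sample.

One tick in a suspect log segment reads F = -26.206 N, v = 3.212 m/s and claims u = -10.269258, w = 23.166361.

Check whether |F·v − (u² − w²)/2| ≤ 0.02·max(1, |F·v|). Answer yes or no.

no

F·v = (-26.206)×3.212 = -84.173672 W.
(u² − w²)/2 = (105.457660 − 536.680282)/2 = -215.611311 W.
|Δ| = 131.437639;  2% of max(1, |F·v|) = 1.683473.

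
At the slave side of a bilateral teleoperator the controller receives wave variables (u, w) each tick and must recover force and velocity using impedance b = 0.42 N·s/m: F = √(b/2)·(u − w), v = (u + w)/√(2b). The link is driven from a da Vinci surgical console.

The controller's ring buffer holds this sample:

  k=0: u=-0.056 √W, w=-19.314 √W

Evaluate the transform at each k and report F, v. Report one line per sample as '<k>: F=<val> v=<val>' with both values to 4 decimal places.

k=0: u−w=19.2580, u+w=-19.3700; √(b/2)=0.4583, √(2b)=0.9165; F=0.4583×19.258=8.8251, v=-19.3700/0.9165=-21.1344

0: F=8.8251 v=-21.1344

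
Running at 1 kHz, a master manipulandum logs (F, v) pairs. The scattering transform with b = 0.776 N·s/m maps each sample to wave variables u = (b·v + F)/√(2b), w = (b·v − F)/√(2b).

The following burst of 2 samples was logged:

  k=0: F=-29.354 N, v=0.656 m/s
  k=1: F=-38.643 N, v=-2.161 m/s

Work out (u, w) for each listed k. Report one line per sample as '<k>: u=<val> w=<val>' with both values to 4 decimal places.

k=0: b·v=0.776×0.656=0.5091; √(2b)=1.2458; u=(0.5091+(-29.354))/1.2458=-23.1539, w=(0.5091−(-29.354))/1.2458=23.9711
k=1: b·v=0.776×(-2.161)=-1.6769; √(2b)=1.2458; u=(-1.6769+(-38.643))/1.2458=-32.3649, w=(-1.6769−(-38.643))/1.2458=29.6727

0: u=-23.1539 w=23.9711
1: u=-32.3649 w=29.6727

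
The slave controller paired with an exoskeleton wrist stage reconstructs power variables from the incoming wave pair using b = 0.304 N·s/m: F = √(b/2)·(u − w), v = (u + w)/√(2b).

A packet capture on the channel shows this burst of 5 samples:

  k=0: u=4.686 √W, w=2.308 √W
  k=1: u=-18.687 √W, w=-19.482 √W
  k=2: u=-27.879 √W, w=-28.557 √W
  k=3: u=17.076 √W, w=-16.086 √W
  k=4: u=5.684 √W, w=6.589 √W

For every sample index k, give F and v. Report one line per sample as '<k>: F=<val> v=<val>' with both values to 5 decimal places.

k=0: u−w=2.37800, u+w=6.99400; √(b/2)=0.38987, √(2b)=0.77974; F=0.38987×2.378=0.92712, v=6.99400/0.77974=8.96962
k=1: u−w=0.79500, u+w=-38.16900; √(b/2)=0.38987, √(2b)=0.77974; F=0.38987×0.795=0.30995, v=-38.16900/0.77974=-48.95071
k=2: u−w=0.67800, u+w=-56.43600; √(b/2)=0.38987, √(2b)=0.77974; F=0.38987×0.678=0.26433, v=-56.43600/0.77974=-72.37764
k=3: u−w=33.16200, u+w=0.99000; √(b/2)=0.38987, √(2b)=0.77974; F=0.38987×33.162=12.92893, v=0.99000/0.77974=1.26965
k=4: u−w=-0.90500, u+w=12.27300; √(b/2)=0.38987, √(2b)=0.77974; F=0.38987×(-0.905)=-0.35283, v=12.27300/0.77974=15.73979

0: F=0.92712 v=8.96962
1: F=0.30995 v=-48.95071
2: F=0.26433 v=-72.37764
3: F=12.92893 v=1.26965
4: F=-0.35283 v=15.73979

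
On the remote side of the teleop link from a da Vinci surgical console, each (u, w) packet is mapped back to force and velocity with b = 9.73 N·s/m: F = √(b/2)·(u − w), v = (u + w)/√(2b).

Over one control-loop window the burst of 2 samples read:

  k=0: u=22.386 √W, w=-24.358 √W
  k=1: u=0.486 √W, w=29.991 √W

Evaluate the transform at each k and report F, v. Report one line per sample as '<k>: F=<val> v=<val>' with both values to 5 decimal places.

0: F=103.10205 v=-0.44703
1: F=-65.07843 v=6.90877

k=0: u−w=46.74400, u+w=-1.97200; √(b/2)=2.20567, √(2b)=4.41135; F=2.20567×46.744=103.10205, v=-1.97200/4.41135=-0.44703
k=1: u−w=-29.50500, u+w=30.47700; √(b/2)=2.20567, √(2b)=4.41135; F=2.20567×(-29.505)=-65.07843, v=30.47700/4.41135=6.90877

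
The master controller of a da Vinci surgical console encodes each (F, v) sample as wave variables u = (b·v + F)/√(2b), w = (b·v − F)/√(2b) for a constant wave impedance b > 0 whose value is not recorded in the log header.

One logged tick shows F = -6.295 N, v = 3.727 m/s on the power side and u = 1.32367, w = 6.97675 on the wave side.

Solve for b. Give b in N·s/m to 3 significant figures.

b = 2.48 N·s/m

u + w = 8.3004;  u + w = √(2b)·v, so √(2b) = 8.3004/3.727 = 2.2271.
b = (√(2b))²/2 = 4.9600/2 = 2.4800.
(Check via u − w = 2F/√(2b): u − w = -5.6531, 2F/√(2b) = -5.6531.)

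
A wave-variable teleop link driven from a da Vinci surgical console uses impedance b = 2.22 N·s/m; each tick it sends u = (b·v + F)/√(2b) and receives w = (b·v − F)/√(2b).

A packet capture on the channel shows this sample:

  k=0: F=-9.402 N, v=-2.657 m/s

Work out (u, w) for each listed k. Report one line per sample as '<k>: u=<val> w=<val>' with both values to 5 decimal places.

k=0: b·v=2.22×(-2.657)=-5.89854; √(2b)=2.10713; u=(-5.89854+(-9.402))/2.10713=-7.26131, w=(-5.89854−(-9.402))/2.10713=1.66267

0: u=-7.26131 w=1.66267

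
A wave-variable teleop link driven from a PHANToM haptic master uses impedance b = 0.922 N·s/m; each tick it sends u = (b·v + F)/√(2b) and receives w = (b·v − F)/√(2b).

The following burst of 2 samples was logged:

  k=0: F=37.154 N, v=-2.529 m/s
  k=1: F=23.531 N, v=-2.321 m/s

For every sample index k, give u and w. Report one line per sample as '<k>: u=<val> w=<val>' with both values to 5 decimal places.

k=0: b·v=0.922×(-2.529)=-2.33174; √(2b)=1.35794; u=(-2.33174+37.154)/1.35794=25.64345, w=(-2.33174−37.154)/1.35794=-29.07768
k=1: b·v=0.922×(-2.321)=-2.13996; √(2b)=1.35794; u=(-2.13996+23.531)/1.35794=15.75257, w=(-2.13996−23.531)/1.35794=-18.90435

0: u=25.64345 w=-29.07768
1: u=15.75257 w=-18.90435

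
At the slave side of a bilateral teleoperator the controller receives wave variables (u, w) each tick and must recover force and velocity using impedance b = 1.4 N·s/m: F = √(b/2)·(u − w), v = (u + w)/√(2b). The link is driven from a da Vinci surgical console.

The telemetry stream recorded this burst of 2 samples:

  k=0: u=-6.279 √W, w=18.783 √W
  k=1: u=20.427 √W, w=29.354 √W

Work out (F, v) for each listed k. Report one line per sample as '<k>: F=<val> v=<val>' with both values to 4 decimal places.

0: F=-20.9684 v=7.4726
1: F=-7.4689 v=29.7498

k=0: u−w=-25.0620, u+w=12.5040; √(b/2)=0.8367, √(2b)=1.6733; F=0.8367×(-25.062)=-20.9684, v=12.5040/1.6733=7.4726
k=1: u−w=-8.9270, u+w=49.7810; √(b/2)=0.8367, √(2b)=1.6733; F=0.8367×(-8.927)=-7.4689, v=49.7810/1.6733=29.7498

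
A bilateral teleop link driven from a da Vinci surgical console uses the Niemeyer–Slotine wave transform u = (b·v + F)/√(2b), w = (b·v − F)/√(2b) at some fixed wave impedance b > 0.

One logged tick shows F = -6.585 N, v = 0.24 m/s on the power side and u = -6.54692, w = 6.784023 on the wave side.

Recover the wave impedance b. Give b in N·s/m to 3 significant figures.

u + w = 0.237103;  u + w = √(2b)·v, so √(2b) = 0.237103/0.24 = 0.987929.
b = (√(2b))²/2 = 0.976004/2 = 0.488002.
(Check via u − w = 2F/√(2b): u − w = -13.330943, 2F/√(2b) = -13.330915.)

b = 0.488 N·s/m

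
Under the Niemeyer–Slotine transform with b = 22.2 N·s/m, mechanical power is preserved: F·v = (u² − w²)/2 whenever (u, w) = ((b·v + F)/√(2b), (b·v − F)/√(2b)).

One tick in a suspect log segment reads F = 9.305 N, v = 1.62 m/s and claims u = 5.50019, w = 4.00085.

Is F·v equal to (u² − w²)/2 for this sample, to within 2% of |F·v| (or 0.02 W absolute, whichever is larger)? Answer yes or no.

no

F·v = 9.305×1.62 = 15.07410 W.
(u² − w²)/2 = (30.25209 − 16.00680)/2 = 7.12264 W.
|Δ| = 7.95146;  2% of max(1, |F·v|) = 0.30148.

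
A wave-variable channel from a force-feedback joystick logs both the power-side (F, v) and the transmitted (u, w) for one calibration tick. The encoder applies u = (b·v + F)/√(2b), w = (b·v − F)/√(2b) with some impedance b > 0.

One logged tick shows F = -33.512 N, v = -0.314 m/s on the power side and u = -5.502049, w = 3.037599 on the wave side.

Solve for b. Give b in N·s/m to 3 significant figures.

b = 30.8 N·s/m

u + w = -2.464450;  u + w = √(2b)·v, so √(2b) = -2.464450/(-0.314) = 7.848567.
b = (√(2b))²/2 = 61.600002/2 = 30.800001.
(Check via u − w = 2F/√(2b): u − w = -8.539648, 2F/√(2b) = -8.539648.)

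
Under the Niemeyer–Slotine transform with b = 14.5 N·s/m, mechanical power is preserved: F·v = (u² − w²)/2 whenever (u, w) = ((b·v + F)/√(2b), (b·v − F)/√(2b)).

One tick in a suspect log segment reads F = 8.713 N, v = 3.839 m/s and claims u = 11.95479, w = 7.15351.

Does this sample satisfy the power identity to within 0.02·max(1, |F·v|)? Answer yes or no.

no

F·v = 8.713×3.839 = 33.4492 W.
(u² − w²)/2 = (142.9170 − 51.1727)/2 = 45.8721 W.
|Δ| = 12.4229;  2% of max(1, |F·v|) = 0.6690.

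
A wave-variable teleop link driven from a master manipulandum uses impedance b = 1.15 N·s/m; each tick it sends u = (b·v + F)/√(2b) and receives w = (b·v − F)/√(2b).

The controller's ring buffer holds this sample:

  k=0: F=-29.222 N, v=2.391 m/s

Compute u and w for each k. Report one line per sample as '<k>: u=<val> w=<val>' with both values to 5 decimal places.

0: u=-17.45535 w=21.08148

k=0: b·v=1.15×2.391=2.74965; √(2b)=1.51658; u=(2.74965+(-29.222))/1.51658=-17.45535, w=(2.74965−(-29.222))/1.51658=21.08148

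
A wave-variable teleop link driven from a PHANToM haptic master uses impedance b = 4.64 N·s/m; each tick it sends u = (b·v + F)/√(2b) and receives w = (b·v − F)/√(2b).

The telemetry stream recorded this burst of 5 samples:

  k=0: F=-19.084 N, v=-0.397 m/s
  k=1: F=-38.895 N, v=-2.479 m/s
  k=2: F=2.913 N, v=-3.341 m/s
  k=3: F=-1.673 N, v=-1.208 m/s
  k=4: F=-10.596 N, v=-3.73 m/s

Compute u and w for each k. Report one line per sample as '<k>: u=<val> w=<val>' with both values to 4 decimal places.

0: u=-6.8693 w=5.6599
1: u=-16.5438 w=8.9920
2: u=-4.1326 w=-6.0451
3: u=-2.3892 w=-1.2908
4: u=-9.1597 w=-2.2031

k=0: b·v=4.64×(-0.397)=-1.8421; √(2b)=3.0463; u=(-1.8421+(-19.084))/3.0463=-6.8693, w=(-1.8421−(-19.084))/3.0463=5.6599
k=1: b·v=4.64×(-2.479)=-11.5026; √(2b)=3.0463; u=(-11.5026+(-38.895))/3.0463=-16.5438, w=(-11.5026−(-38.895))/3.0463=8.9920
k=2: b·v=4.64×(-3.341)=-15.5022; √(2b)=3.0463; u=(-15.5022+2.913)/3.0463=-4.1326, w=(-15.5022−2.913)/3.0463=-6.0451
k=3: b·v=4.64×(-1.208)=-5.6051; √(2b)=3.0463; u=(-5.6051+(-1.673))/3.0463=-2.3892, w=(-5.6051−(-1.673))/3.0463=-1.2908
k=4: b·v=4.64×(-3.73)=-17.3072; √(2b)=3.0463; u=(-17.3072+(-10.596))/3.0463=-9.1597, w=(-17.3072−(-10.596))/3.0463=-2.2031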